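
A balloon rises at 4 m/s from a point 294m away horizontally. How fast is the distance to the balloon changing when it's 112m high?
32√505/505 ≈ 1.424 m/s

z² = 294² + y²
z = √(294² + 112²) = 14√505
dz/dt = y/z · dy/dt = 112/(14√505) · 4 = 32√505/505 ≈ 1.424 m/s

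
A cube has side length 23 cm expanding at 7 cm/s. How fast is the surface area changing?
1932 cm²/s

A = 6s²
dA/dt = 12s · ds/dt = 12·23·7 = 1932 cm²/s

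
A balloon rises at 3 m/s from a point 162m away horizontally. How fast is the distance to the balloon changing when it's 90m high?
15√106/106 ≈ 1.457 m/s

z² = 162² + y²
z = √(162² + 90²) = 18√106
dz/dt = y/z · dy/dt = 90/(18√106) · 3 = 15√106/106 ≈ 1.457 m/s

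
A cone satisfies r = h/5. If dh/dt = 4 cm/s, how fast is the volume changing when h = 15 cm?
36π cm³/s

V = (1/3)π(h/5)²h = πh³/75
dV/dt = πh²/25 · 4
At h = 15: dV/dt = 36π cm³/s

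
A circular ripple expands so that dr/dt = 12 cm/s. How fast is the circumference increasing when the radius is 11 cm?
24π cm/s

C = 2πr
dC/dt = 2π · dr/dt = 2π · 12 = 24π cm/s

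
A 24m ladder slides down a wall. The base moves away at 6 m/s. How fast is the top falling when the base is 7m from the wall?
42√527/527 ≈ 1.83 m/s

x² + y² = 24²
2x·dx/dt + 2y·dy/dt = 0
dy/dt = -x/y · dx/dt = -7/√527 · 6 = -42√527/527 m/s
The top is descending at 42√527/527 ≈ 1.83 m/s.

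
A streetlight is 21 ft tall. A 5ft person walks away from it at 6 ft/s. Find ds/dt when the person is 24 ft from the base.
15/8 ft/s

By similar triangles: 21/(x+s) = 5/s
Solving: s = 5x/16
ds/dt = 5/16 · dx/dt = 5/16 · 6 = 15/8 ft/s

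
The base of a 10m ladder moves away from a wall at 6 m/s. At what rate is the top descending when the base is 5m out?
2√3 ≈ 3.464 m/s

x² + y² = 10²
2x·dx/dt + 2y·dy/dt = 0
dy/dt = -x/y · dx/dt = -5/(5√3) · 6 = -2√3 m/s
The top is descending at 2√3 ≈ 3.464 m/s.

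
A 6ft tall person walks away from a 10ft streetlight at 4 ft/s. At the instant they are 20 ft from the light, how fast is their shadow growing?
6 ft/s

By similar triangles: 10/(x+s) = 6/s
Solving: s = 6x/4
ds/dt = 6/4 · dx/dt = 3/2 · 4 = 6 ft/s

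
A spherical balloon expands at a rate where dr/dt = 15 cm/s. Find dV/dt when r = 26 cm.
40560π cm³/s

V = (4/3)πr³
dV/dt = dV/dr · dr/dt = 4πr² · 15
At r = 26: dV/dt = 40560π cm³/s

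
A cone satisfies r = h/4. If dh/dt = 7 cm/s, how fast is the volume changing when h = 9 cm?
567π/16 cm³/s

V = (1/3)π(h/4)²h = πh³/48
dV/dt = πh²/16 · 7
At h = 9: dV/dt = 567π/16 cm³/s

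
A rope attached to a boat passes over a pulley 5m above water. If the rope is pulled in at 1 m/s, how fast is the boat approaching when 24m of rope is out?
24√551/551 ≈ 1.022 m/s

rope² = x² + 5²
x = √(24² - 5²) = √551
dx/dt = (rope/x) · d(rope)/dt = (24/√551) · (-1) = -24√551/551 m/s
The boat approaches at 24√551/551 ≈ 1.022 m/s.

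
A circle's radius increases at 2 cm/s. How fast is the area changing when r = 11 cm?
44π cm²/s

A = πr²
dA/dt = 2πr · dr/dt = 2π(11)(2) = 44π cm²/s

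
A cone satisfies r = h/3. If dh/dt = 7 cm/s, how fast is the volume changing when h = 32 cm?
7168π/9 cm³/s

V = (1/3)π(h/3)²h = πh³/27
dV/dt = πh²/9 · 7
At h = 32: dV/dt = 7168π/9 cm³/s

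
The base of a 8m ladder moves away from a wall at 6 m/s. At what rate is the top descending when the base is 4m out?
2√3 ≈ 3.464 m/s

x² + y² = 8²
2x·dx/dt + 2y·dy/dt = 0
dy/dt = -x/y · dx/dt = -4/(4√3) · 6 = -2√3 m/s
The top is descending at 2√3 ≈ 3.464 m/s.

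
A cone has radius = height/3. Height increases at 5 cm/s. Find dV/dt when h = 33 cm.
605π cm³/s

V = (1/3)π(h/3)²h = πh³/27
dV/dt = πh²/9 · 5
At h = 33: dV/dt = 605π cm³/s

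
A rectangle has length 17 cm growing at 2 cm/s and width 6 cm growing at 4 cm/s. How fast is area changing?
80 cm²/s

A = lw
dA/dt = w·dl/dt + l·dw/dt = 6·2 + 17·4 = 80 cm²/s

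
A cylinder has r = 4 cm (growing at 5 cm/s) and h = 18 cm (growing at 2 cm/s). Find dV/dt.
752π cm³/s

V = πr²h
dV/dt = 2πrh·dr/dt + πr²·dh/dt
= 2π(4)(18)(5) + π(4)²(2)
= 752π cm³/s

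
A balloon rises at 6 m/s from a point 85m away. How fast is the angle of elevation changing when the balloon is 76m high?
0.039228 rad/s

tan(θ) = y/85
sec²(θ) · dθ/dt = (1/85) · dy/dt
dθ/dt = cos²(θ)/85 · 6 = 85/(85² + 76²) · 6
dθ/dt = 0.039228 rad/s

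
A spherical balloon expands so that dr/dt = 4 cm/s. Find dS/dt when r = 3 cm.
96π cm²/s

S = 4πr²
dS/dt = dS/dr · dr/dt = 8πr · 4
At r = 3: dS/dt = 96π cm²/s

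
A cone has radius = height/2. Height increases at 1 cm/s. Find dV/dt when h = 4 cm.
4π cm³/s

V = (1/3)π(h/2)²h = πh³/12
dV/dt = πh²/4 · 1
At h = 4: dV/dt = 4π cm³/s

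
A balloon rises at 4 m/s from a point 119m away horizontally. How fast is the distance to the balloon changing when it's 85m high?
10√74/37 ≈ 2.325 m/s

z² = 119² + y²
z = √(119² + 85²) = 17√74
dz/dt = y/z · dy/dt = 85/(17√74) · 4 = 10√74/37 ≈ 2.325 m/s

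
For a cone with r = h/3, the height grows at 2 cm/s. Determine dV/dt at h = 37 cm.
2738π/9 cm³/s

V = (1/3)π(h/3)²h = πh³/27
dV/dt = πh²/9 · 2
At h = 37: dV/dt = 2738π/9 cm³/s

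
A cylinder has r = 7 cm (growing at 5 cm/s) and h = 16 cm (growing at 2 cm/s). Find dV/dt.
1218π cm³/s

V = πr²h
dV/dt = 2πrh·dr/dt + πr²·dh/dt
= 2π(7)(16)(5) + π(7)²(2)
= 1218π cm³/s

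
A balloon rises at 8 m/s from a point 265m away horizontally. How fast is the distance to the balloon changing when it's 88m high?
704√77969/77969 ≈ 2.521 m/s

z² = 265² + y²
z = √(265² + 88²) = √77969
dz/dt = y/z · dy/dt = 88/√77969 · 8 = 704√77969/77969 ≈ 2.521 m/s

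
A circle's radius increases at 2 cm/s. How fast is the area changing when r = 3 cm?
12π cm²/s

A = πr²
dA/dt = 2πr · dr/dt = 2π(3)(2) = 12π cm²/s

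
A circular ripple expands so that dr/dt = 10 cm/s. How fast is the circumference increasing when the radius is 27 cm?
20π cm/s

C = 2πr
dC/dt = 2π · dr/dt = 2π · 10 = 20π cm/s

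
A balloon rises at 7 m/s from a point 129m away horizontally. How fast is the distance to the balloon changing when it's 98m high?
686√26245/26245 ≈ 4.234 m/s

z² = 129² + y²
z = √(129² + 98²) = √26245
dz/dt = y/z · dy/dt = 98/√26245 · 7 = 686√26245/26245 ≈ 4.234 m/s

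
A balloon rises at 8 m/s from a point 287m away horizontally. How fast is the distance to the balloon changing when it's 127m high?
508√98498/49249 ≈ 3.237 m/s

z² = 287² + y²
z = √(287² + 127²) = √98498
dz/dt = y/z · dy/dt = 127/√98498 · 8 = 508√98498/49249 ≈ 3.237 m/s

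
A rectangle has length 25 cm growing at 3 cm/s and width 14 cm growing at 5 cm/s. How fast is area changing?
167 cm²/s

A = lw
dA/dt = w·dl/dt + l·dw/dt = 14·3 + 25·5 = 167 cm²/s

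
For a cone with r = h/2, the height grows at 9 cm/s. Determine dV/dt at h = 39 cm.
13689π/4 cm³/s

V = (1/3)π(h/2)²h = πh³/12
dV/dt = πh²/4 · 9
At h = 39: dV/dt = 13689π/4 cm³/s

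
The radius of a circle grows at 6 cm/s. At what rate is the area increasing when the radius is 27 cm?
324π cm²/s

A = πr²
dA/dt = 2πr · dr/dt = 2π(27)(6) = 324π cm²/s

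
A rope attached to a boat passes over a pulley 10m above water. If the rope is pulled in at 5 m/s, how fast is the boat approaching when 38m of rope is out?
95√21/84 ≈ 5.183 m/s

rope² = x² + 10²
x = √(38² - 10²) = 8√21
dx/dt = (rope/x) · d(rope)/dt = (38/(8√21)) · (-5) = -95√21/84 m/s
The boat approaches at 95√21/84 ≈ 5.183 m/s.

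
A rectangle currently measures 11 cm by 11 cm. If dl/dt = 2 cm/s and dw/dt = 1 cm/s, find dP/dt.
6 cm/s

P = 2(l + w)
dP/dt = 2(dl/dt + dw/dt) = 2(2 + 1) = 6 cm/s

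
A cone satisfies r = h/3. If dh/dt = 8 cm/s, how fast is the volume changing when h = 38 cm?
11552π/9 cm³/s

V = (1/3)π(h/3)²h = πh³/27
dV/dt = πh²/9 · 8
At h = 38: dV/dt = 11552π/9 cm³/s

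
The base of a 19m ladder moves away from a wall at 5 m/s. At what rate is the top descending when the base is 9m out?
9√70/28 ≈ 2.689 m/s

x² + y² = 19²
2x·dx/dt + 2y·dy/dt = 0
dy/dt = -x/y · dx/dt = -9/(2√70) · 5 = -9√70/28 m/s
The top is descending at 9√70/28 ≈ 2.689 m/s.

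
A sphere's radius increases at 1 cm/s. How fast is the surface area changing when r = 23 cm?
184π cm²/s

S = 4πr²
dS/dt = dS/dr · dr/dt = 8πr · 1
At r = 23: dS/dt = 184π cm²/s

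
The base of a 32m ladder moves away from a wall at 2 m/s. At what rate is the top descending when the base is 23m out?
46√55/165 ≈ 2.068 m/s

x² + y² = 32²
2x·dx/dt + 2y·dy/dt = 0
dy/dt = -x/y · dx/dt = -23/(3√55) · 2 = -46√55/165 m/s
The top is descending at 46√55/165 ≈ 2.068 m/s.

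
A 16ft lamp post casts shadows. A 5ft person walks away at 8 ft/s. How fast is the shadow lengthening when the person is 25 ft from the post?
40/11 ft/s

By similar triangles: 16/(x+s) = 5/s
Solving: s = 5x/11
ds/dt = 5/11 · dx/dt = 5/11 · 8 = 40/11 ft/s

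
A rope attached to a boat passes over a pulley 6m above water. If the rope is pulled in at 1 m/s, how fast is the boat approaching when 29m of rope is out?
29√805/805 ≈ 1.022 m/s

rope² = x² + 6²
x = √(29² - 6²) = √805
dx/dt = (rope/x) · d(rope)/dt = (29/√805) · (-1) = -29√805/805 m/s
The boat approaches at 29√805/805 ≈ 1.022 m/s.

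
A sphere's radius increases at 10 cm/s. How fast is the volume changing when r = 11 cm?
4840π cm³/s

V = (4/3)πr³
dV/dt = dV/dr · dr/dt = 4πr² · 10
At r = 11: dV/dt = 4840π cm³/s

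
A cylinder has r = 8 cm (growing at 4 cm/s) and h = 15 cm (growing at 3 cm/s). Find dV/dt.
1152π cm³/s

V = πr²h
dV/dt = 2πrh·dr/dt + πr²·dh/dt
= 2π(8)(15)(4) + π(8)²(3)
= 1152π cm³/s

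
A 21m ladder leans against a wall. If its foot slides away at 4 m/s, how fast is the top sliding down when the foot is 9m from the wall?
3√10/5 ≈ 1.897 m/s

x² + y² = 21²
2x·dx/dt + 2y·dy/dt = 0
dy/dt = -x/y · dx/dt = -9/(6√10) · 4 = -3√10/5 m/s
The top is descending at 3√10/5 ≈ 1.897 m/s.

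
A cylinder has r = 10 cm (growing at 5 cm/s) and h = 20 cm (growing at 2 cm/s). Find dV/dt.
2200π cm³/s

V = πr²h
dV/dt = 2πrh·dr/dt + πr²·dh/dt
= 2π(10)(20)(5) + π(10)²(2)
= 2200π cm³/s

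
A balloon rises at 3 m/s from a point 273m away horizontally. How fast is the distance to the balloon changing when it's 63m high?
9√178/178 ≈ 0.6746 m/s

z² = 273² + y²
z = √(273² + 63²) = 21√178
dz/dt = y/z · dy/dt = 63/(21√178) · 3 = 9√178/178 ≈ 0.6746 m/s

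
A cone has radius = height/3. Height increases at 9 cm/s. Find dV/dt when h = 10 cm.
100π cm³/s

V = (1/3)π(h/3)²h = πh³/27
dV/dt = πh²/9 · 9
At h = 10: dV/dt = 100π cm³/s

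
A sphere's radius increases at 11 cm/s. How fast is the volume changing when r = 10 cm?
4400π cm³/s

V = (4/3)πr³
dV/dt = dV/dr · dr/dt = 4πr² · 11
At r = 10: dV/dt = 4400π cm³/s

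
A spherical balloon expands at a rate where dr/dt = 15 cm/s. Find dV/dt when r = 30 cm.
54000π cm³/s

V = (4/3)πr³
dV/dt = dV/dr · dr/dt = 4πr² · 15
At r = 30: dV/dt = 54000π cm³/s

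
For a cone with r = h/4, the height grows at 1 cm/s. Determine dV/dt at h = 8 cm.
4π cm³/s

V = (1/3)π(h/4)²h = πh³/48
dV/dt = πh²/16 · 1
At h = 8: dV/dt = 4π cm³/s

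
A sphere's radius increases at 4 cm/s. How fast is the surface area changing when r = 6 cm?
192π cm²/s

S = 4πr²
dS/dt = dS/dr · dr/dt = 8πr · 4
At r = 6: dS/dt = 192π cm²/s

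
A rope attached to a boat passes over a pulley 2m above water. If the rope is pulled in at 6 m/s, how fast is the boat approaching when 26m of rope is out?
13√42/14 ≈ 6.018 m/s

rope² = x² + 2²
x = √(26² - 2²) = 4√42
dx/dt = (rope/x) · d(rope)/dt = (26/(4√42)) · (-6) = -13√42/14 m/s
The boat approaches at 13√42/14 ≈ 6.018 m/s.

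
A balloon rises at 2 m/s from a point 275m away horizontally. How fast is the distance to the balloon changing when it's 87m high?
87√83194/41597 ≈ 0.6033 m/s

z² = 275² + y²
z = √(275² + 87²) = √83194
dz/dt = y/z · dy/dt = 87/√83194 · 2 = 87√83194/41597 ≈ 0.6033 m/s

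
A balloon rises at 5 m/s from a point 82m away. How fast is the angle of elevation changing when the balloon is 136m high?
0.016257 rad/s

tan(θ) = y/82
sec²(θ) · dθ/dt = (1/82) · dy/dt
dθ/dt = cos²(θ)/82 · 5 = 82/(82² + 136²) · 5
dθ/dt = 0.016257 rad/s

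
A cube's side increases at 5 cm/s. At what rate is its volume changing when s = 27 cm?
10935 cm³/s

V = s³
dV/dt = 3s² · ds/dt = 3·27²·5 = 10935 cm³/s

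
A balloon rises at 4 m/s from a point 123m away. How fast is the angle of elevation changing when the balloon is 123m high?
0.01626 rad/s

tan(θ) = y/123
sec²(θ) · dθ/dt = (1/123) · dy/dt
dθ/dt = cos²(θ)/123 · 4 = 123/(123² + 123²) · 4
dθ/dt = 0.01626 rad/s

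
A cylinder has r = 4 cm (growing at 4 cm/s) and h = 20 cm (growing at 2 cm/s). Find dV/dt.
672π cm³/s

V = πr²h
dV/dt = 2πrh·dr/dt + πr²·dh/dt
= 2π(4)(20)(4) + π(4)²(2)
= 672π cm³/s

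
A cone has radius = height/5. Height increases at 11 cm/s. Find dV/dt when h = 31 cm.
10571π/25 cm³/s

V = (1/3)π(h/5)²h = πh³/75
dV/dt = πh²/25 · 11
At h = 31: dV/dt = 10571π/25 cm³/s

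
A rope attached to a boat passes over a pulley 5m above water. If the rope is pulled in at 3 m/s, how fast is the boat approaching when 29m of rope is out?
29√51/68 ≈ 3.046 m/s

rope² = x² + 5²
x = √(29² - 5²) = 4√51
dx/dt = (rope/x) · d(rope)/dt = (29/(4√51)) · (-3) = -29√51/68 m/s
The boat approaches at 29√51/68 ≈ 3.046 m/s.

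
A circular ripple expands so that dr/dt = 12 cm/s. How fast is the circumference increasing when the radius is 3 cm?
24π cm/s

C = 2πr
dC/dt = 2π · dr/dt = 2π · 12 = 24π cm/s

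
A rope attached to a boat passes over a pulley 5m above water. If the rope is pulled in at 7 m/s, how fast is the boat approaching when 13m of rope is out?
91/12 ≈ 7.583 m/s

rope² = x² + 5²
x = √(13² - 5²) = 12
dx/dt = (rope/x) · d(rope)/dt = (13/12) · (-7) = -91/12 m/s
The boat approaches at 91/12 ≈ 7.583 m/s.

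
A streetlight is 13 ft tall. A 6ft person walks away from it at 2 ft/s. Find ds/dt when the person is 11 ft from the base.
12/7 ft/s

By similar triangles: 13/(x+s) = 6/s
Solving: s = 6x/7
ds/dt = 6/7 · dx/dt = 6/7 · 2 = 12/7 ft/s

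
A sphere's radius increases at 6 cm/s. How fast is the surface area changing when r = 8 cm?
384π cm²/s

S = 4πr²
dS/dt = dS/dr · dr/dt = 8πr · 6
At r = 8: dS/dt = 384π cm²/s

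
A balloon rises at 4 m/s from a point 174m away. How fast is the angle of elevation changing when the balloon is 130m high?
0.014753 rad/s

tan(θ) = y/174
sec²(θ) · dθ/dt = (1/174) · dy/dt
dθ/dt = cos²(θ)/174 · 4 = 174/(174² + 130²) · 4
dθ/dt = 0.014753 rad/s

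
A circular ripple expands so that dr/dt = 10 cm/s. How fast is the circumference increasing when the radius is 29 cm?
20π cm/s

C = 2πr
dC/dt = 2π · dr/dt = 2π · 10 = 20π cm/s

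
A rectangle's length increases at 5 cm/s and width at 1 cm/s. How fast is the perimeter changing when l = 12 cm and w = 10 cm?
12 cm/s

P = 2(l + w)
dP/dt = 2(dl/dt + dw/dt) = 2(5 + 1) = 12 cm/s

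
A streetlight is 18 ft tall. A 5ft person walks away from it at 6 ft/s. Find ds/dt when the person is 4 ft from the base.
30/13 ft/s

By similar triangles: 18/(x+s) = 5/s
Solving: s = 5x/13
ds/dt = 5/13 · dx/dt = 5/13 · 6 = 30/13 ft/s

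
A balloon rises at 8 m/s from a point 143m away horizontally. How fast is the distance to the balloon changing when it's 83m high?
332√27338/13669 ≈ 4.016 m/s

z² = 143² + y²
z = √(143² + 83²) = √27338
dz/dt = y/z · dy/dt = 83/√27338 · 8 = 332√27338/13669 ≈ 4.016 m/s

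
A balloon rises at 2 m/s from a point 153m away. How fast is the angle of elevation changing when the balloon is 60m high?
0.01133 rad/s

tan(θ) = y/153
sec²(θ) · dθ/dt = (1/153) · dy/dt
dθ/dt = cos²(θ)/153 · 2 = 153/(153² + 60²) · 2
dθ/dt = 0.01133 rad/s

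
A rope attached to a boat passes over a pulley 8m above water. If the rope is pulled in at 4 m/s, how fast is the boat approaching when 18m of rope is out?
36√65/65 ≈ 4.465 m/s

rope² = x² + 8²
x = √(18² - 8²) = 2√65
dx/dt = (rope/x) · d(rope)/dt = (18/(2√65)) · (-4) = -36√65/65 m/s
The boat approaches at 36√65/65 ≈ 4.465 m/s.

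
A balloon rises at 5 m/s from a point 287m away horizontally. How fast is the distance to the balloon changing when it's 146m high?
146√103685/20737 ≈ 2.267 m/s

z² = 287² + y²
z = √(287² + 146²) = √103685
dz/dt = y/z · dy/dt = 146/√103685 · 5 = 146√103685/20737 ≈ 2.267 m/s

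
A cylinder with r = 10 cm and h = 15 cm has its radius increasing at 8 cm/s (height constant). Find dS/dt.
560π cm²/s

S = 2πrh + 2πr² (lateral + bases)
dS/dt = (2πh + 4πr)·dr/dt = (2π·15 + 4π·10)·8
= 560π cm²/s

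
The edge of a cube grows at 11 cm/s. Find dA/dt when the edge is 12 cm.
1584 cm²/s

A = 6s²
dA/dt = 12s · ds/dt = 12·12·11 = 1584 cm²/s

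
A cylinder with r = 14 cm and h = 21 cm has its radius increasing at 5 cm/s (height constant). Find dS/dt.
490π cm²/s

S = 2πrh + 2πr² (lateral + bases)
dS/dt = (2πh + 4πr)·dr/dt = (2π·21 + 4π·14)·5
= 490π cm²/s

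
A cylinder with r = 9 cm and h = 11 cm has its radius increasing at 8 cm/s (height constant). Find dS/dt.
464π cm²/s

S = 2πrh + 2πr² (lateral + bases)
dS/dt = (2πh + 4πr)·dr/dt = (2π·11 + 4π·9)·8
= 464π cm²/s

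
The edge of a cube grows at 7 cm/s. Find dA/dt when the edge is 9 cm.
756 cm²/s

A = 6s²
dA/dt = 12s · ds/dt = 12·9·7 = 756 cm²/s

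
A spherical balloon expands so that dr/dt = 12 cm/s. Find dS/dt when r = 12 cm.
1152π cm²/s

S = 4πr²
dS/dt = dS/dr · dr/dt = 8πr · 12
At r = 12: dS/dt = 1152π cm²/s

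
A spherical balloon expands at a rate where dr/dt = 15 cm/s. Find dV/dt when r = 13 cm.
10140π cm³/s

V = (4/3)πr³
dV/dt = dV/dr · dr/dt = 4πr² · 15
At r = 13: dV/dt = 10140π cm³/s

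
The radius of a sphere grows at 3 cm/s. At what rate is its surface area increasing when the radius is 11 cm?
264π cm²/s

S = 4πr²
dS/dt = dS/dr · dr/dt = 8πr · 3
At r = 11: dS/dt = 264π cm²/s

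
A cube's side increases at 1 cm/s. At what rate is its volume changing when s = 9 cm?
243 cm³/s

V = s³
dV/dt = 3s² · ds/dt = 3·9²·1 = 243 cm³/s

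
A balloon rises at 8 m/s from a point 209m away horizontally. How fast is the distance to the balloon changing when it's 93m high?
372√52330/26165 ≈ 3.252 m/s

z² = 209² + y²
z = √(209² + 93²) = √52330
dz/dt = y/z · dy/dt = 93/√52330 · 8 = 372√52330/26165 ≈ 3.252 m/s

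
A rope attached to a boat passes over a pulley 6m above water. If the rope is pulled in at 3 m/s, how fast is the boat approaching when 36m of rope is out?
18√35/35 ≈ 3.043 m/s

rope² = x² + 6²
x = √(36² - 6²) = 6√35
dx/dt = (rope/x) · d(rope)/dt = (36/(6√35)) · (-3) = -18√35/35 m/s
The boat approaches at 18√35/35 ≈ 3.043 m/s.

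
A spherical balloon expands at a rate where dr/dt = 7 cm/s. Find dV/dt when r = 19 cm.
10108π cm³/s

V = (4/3)πr³
dV/dt = dV/dr · dr/dt = 4πr² · 7
At r = 19: dV/dt = 10108π cm³/s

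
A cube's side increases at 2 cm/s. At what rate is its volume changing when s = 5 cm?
150 cm³/s

V = s³
dV/dt = 3s² · ds/dt = 3·5²·2 = 150 cm³/s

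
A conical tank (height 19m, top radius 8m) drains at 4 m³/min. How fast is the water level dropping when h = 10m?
361/(1600π) ≈ 0.07182 m/min

r/h = 8/19, so r = (8/19)h
V = (1/3)πr²h = (1/3)π((8/19)h)²h = (64/1083)πh³
dV/dh = (64/361)πh²
dh/dt = (dV/dt)/(dV/dh) = -4/((64/361)π·10²) = -361/(1600π) m/min
The level is dropping at 361/(1600π) ≈ 0.07182 m/min.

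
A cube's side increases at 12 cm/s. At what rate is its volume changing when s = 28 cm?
28224 cm³/s

V = s³
dV/dt = 3s² · ds/dt = 3·28²·12 = 28224 cm³/s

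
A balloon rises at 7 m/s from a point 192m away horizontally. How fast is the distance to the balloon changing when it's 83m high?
581√43753/43753 ≈ 2.778 m/s

z² = 192² + y²
z = √(192² + 83²) = √43753
dz/dt = y/z · dy/dt = 83/√43753 · 7 = 581√43753/43753 ≈ 2.778 m/s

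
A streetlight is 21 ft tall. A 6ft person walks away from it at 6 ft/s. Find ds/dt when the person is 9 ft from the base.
12/5 ft/s

By similar triangles: 21/(x+s) = 6/s
Solving: s = 6x/15
ds/dt = 6/15 · dx/dt = 2/5 · 6 = 12/5 ft/s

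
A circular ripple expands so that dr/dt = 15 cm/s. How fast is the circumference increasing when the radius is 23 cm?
30π cm/s

C = 2πr
dC/dt = 2π · dr/dt = 2π · 15 = 30π cm/s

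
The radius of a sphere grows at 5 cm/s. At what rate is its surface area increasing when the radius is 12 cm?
480π cm²/s

S = 4πr²
dS/dt = dS/dr · dr/dt = 8πr · 5
At r = 12: dS/dt = 480π cm²/s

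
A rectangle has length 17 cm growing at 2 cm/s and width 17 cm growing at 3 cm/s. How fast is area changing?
85 cm²/s

A = lw
dA/dt = w·dl/dt + l·dw/dt = 17·2 + 17·3 = 85 cm²/s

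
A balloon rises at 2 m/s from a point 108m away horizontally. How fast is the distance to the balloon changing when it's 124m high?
31√10/65 ≈ 1.508 m/s

z² = 108² + y²
z = √(108² + 124²) = 52√10
dz/dt = y/z · dy/dt = 124/(52√10) · 2 = 31√10/65 ≈ 1.508 m/s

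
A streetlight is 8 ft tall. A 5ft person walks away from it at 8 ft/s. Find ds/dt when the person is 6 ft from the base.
40/3 ft/s

By similar triangles: 8/(x+s) = 5/s
Solving: s = 5x/3
ds/dt = 5/3 · dx/dt = 5/3 · 8 = 40/3 ft/s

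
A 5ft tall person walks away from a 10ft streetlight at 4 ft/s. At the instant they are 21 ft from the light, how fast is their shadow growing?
4 ft/s

By similar triangles: 10/(x+s) = 5/s
Solving: s = 5x/5
ds/dt = 5/5 · dx/dt = 1 · 4 = 4 ft/s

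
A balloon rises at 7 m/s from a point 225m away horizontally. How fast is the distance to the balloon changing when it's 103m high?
721√61234/61234 ≈ 2.914 m/s

z² = 225² + y²
z = √(225² + 103²) = √61234
dz/dt = y/z · dy/dt = 103/√61234 · 7 = 721√61234/61234 ≈ 2.914 m/s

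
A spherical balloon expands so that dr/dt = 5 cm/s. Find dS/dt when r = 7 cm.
280π cm²/s

S = 4πr²
dS/dt = dS/dr · dr/dt = 8πr · 5
At r = 7: dS/dt = 280π cm²/s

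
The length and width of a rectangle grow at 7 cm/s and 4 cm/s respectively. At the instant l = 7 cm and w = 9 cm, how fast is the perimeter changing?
22 cm/s

P = 2(l + w)
dP/dt = 2(dl/dt + dw/dt) = 2(7 + 4) = 22 cm/s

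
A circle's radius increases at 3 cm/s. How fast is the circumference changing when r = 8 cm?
6π cm/s

C = 2πr
dC/dt = 2π · dr/dt = 2π · 3 = 6π cm/s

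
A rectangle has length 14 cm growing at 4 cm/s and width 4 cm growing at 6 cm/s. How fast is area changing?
100 cm²/s

A = lw
dA/dt = w·dl/dt + l·dw/dt = 4·4 + 14·6 = 100 cm²/s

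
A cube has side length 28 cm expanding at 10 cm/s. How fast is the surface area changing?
3360 cm²/s

A = 6s²
dA/dt = 12s · ds/dt = 12·28·10 = 3360 cm²/s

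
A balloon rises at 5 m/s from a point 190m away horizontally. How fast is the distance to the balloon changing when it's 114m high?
15√34/34 ≈ 2.572 m/s

z² = 190² + y²
z = √(190² + 114²) = 38√34
dz/dt = y/z · dy/dt = 114/(38√34) · 5 = 15√34/34 ≈ 2.572 m/s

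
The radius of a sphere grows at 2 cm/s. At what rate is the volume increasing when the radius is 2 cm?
32π cm³/s

V = (4/3)πr³
dV/dt = dV/dr · dr/dt = 4πr² · 2
At r = 2: dV/dt = 32π cm³/s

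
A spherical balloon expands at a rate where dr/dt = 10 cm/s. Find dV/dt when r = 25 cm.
25000π cm³/s

V = (4/3)πr³
dV/dt = dV/dr · dr/dt = 4πr² · 10
At r = 25: dV/dt = 25000π cm³/s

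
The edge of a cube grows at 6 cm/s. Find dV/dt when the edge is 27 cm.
13122 cm³/s

V = s³
dV/dt = 3s² · ds/dt = 3·27²·6 = 13122 cm³/s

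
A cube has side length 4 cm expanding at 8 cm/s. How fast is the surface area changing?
384 cm²/s

A = 6s²
dA/dt = 12s · ds/dt = 12·4·8 = 384 cm²/s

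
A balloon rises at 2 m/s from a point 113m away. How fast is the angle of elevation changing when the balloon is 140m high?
0.006982 rad/s

tan(θ) = y/113
sec²(θ) · dθ/dt = (1/113) · dy/dt
dθ/dt = cos²(θ)/113 · 2 = 113/(113² + 140²) · 2
dθ/dt = 0.006982 rad/s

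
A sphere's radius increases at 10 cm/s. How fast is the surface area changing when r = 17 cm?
1360π cm²/s

S = 4πr²
dS/dt = dS/dr · dr/dt = 8πr · 10
At r = 17: dS/dt = 1360π cm²/s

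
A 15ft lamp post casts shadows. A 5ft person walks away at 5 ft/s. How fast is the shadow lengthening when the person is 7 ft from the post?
5/2 ft/s

By similar triangles: 15/(x+s) = 5/s
Solving: s = 5x/10
ds/dt = 5/10 · dx/dt = 1/2 · 5 = 5/2 ft/s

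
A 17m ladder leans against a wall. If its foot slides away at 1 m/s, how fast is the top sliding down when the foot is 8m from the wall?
8/15 ≈ 0.5333 m/s

x² + y² = 17²
2x·dx/dt + 2y·dy/dt = 0
dy/dt = -x/y · dx/dt = -8/15 · 1 = -8/15 m/s
The top is descending at 8/15 ≈ 0.5333 m/s.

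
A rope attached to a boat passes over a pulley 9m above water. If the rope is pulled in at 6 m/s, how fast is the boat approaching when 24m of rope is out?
48√55/55 ≈ 6.472 m/s

rope² = x² + 9²
x = √(24² - 9²) = 3√55
dx/dt = (rope/x) · d(rope)/dt = (24/(3√55)) · (-6) = -48√55/55 m/s
The boat approaches at 48√55/55 ≈ 6.472 m/s.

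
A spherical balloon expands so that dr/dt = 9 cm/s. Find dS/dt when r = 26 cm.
1872π cm²/s

S = 4πr²
dS/dt = dS/dr · dr/dt = 8πr · 9
At r = 26: dS/dt = 1872π cm²/s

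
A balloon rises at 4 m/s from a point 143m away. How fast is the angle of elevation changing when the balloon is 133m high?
0.014998 rad/s

tan(θ) = y/143
sec²(θ) · dθ/dt = (1/143) · dy/dt
dθ/dt = cos²(θ)/143 · 4 = 143/(143² + 133²) · 4
dθ/dt = 0.014998 rad/s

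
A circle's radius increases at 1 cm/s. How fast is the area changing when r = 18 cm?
36π cm²/s

A = πr²
dA/dt = 2πr · dr/dt = 2π(18)(1) = 36π cm²/s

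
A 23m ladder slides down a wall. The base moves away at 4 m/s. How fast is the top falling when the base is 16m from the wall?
64√273/273 ≈ 3.873 m/s

x² + y² = 23²
2x·dx/dt + 2y·dy/dt = 0
dy/dt = -x/y · dx/dt = -16/√273 · 4 = -64√273/273 m/s
The top is descending at 64√273/273 ≈ 3.873 m/s.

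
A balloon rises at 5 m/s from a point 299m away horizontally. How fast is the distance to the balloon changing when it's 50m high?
250√91901/91901 ≈ 0.8247 m/s

z² = 299² + y²
z = √(299² + 50²) = √91901
dz/dt = y/z · dy/dt = 50/√91901 · 5 = 250√91901/91901 ≈ 0.8247 m/s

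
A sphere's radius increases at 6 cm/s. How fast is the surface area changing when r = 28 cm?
1344π cm²/s

S = 4πr²
dS/dt = dS/dr · dr/dt = 8πr · 6
At r = 28: dS/dt = 1344π cm²/s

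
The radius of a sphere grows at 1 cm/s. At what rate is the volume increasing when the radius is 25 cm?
2500π cm³/s

V = (4/3)πr³
dV/dt = dV/dr · dr/dt = 4πr² · 1
At r = 25: dV/dt = 2500π cm³/s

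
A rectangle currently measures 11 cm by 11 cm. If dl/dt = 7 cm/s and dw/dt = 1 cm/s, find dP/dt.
16 cm/s

P = 2(l + w)
dP/dt = 2(dl/dt + dw/dt) = 2(7 + 1) = 16 cm/s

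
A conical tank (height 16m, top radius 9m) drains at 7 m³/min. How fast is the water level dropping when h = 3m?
1792/(729π) ≈ 0.7825 m/min

r/h = 9/16, so r = (9/16)h
V = (1/3)πr²h = (1/3)π((9/16)h)²h = (27/256)πh³
dV/dh = (81/256)πh²
dh/dt = (dV/dt)/(dV/dh) = -7/((81/256)π·3²) = -1792/(729π) m/min
The level is dropping at 1792/(729π) ≈ 0.7825 m/min.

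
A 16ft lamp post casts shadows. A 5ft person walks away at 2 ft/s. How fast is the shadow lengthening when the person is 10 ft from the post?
10/11 ft/s

By similar triangles: 16/(x+s) = 5/s
Solving: s = 5x/11
ds/dt = 5/11 · dx/dt = 5/11 · 2 = 10/11 ft/s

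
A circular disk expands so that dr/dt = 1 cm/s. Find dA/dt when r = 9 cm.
18π cm²/s

A = πr²
dA/dt = 2πr · dr/dt = 2π(9)(1) = 18π cm²/s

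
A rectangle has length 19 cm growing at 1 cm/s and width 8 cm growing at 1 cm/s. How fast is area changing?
27 cm²/s

A = lw
dA/dt = w·dl/dt + l·dw/dt = 8·1 + 19·1 = 27 cm²/s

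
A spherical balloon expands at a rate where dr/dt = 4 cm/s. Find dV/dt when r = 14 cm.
3136π cm³/s

V = (4/3)πr³
dV/dt = dV/dr · dr/dt = 4πr² · 4
At r = 14: dV/dt = 3136π cm³/s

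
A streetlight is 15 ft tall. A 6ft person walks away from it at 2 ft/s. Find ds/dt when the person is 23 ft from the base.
4/3 ft/s

By similar triangles: 15/(x+s) = 6/s
Solving: s = 6x/9
ds/dt = 6/9 · dx/dt = 2/3 · 2 = 4/3 ft/s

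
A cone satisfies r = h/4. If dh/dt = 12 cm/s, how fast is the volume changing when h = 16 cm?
192π cm³/s

V = (1/3)π(h/4)²h = πh³/48
dV/dt = πh²/16 · 12
At h = 16: dV/dt = 192π cm³/s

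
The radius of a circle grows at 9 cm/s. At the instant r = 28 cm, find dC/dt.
18π cm/s

C = 2πr
dC/dt = 2π · dr/dt = 2π · 9 = 18π cm/s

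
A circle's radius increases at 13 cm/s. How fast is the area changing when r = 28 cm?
728π cm²/s

A = πr²
dA/dt = 2πr · dr/dt = 2π(28)(13) = 728π cm²/s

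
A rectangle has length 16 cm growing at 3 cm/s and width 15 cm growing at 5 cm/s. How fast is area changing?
125 cm²/s

A = lw
dA/dt = w·dl/dt + l·dw/dt = 15·3 + 16·5 = 125 cm²/s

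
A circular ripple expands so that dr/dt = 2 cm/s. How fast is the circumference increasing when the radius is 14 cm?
4π cm/s

C = 2πr
dC/dt = 2π · dr/dt = 2π · 2 = 4π cm/s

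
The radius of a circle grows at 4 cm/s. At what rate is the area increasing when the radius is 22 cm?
176π cm²/s

A = πr²
dA/dt = 2πr · dr/dt = 2π(22)(4) = 176π cm²/s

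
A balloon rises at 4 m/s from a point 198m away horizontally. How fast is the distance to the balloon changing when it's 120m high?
80√1489/1489 ≈ 2.073 m/s

z² = 198² + y²
z = √(198² + 120²) = 6√1489
dz/dt = y/z · dy/dt = 120/(6√1489) · 4 = 80√1489/1489 ≈ 2.073 m/s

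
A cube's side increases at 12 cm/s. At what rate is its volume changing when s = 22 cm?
17424 cm³/s

V = s³
dV/dt = 3s² · ds/dt = 3·22²·12 = 17424 cm³/s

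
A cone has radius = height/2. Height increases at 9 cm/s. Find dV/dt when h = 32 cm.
2304π cm³/s

V = (1/3)π(h/2)²h = πh³/12
dV/dt = πh²/4 · 9
At h = 32: dV/dt = 2304π cm³/s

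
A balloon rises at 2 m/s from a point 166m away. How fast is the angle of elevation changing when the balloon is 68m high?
0.010317 rad/s

tan(θ) = y/166
sec²(θ) · dθ/dt = (1/166) · dy/dt
dθ/dt = cos²(θ)/166 · 2 = 166/(166² + 68²) · 2
dθ/dt = 0.010317 rad/s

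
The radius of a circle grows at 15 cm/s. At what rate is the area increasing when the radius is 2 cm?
60π cm²/s

A = πr²
dA/dt = 2πr · dr/dt = 2π(2)(15) = 60π cm²/s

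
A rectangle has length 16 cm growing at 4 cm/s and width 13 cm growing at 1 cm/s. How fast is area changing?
68 cm²/s

A = lw
dA/dt = w·dl/dt + l·dw/dt = 13·4 + 16·1 = 68 cm²/s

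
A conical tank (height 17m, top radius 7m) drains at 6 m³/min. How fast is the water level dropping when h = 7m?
1734/(2401π) ≈ 0.2299 m/min

r/h = 7/17, so r = (7/17)h
V = (1/3)πr²h = (1/3)π((7/17)h)²h = (49/867)πh³
dV/dh = (49/289)πh²
dh/dt = (dV/dt)/(dV/dh) = -6/((49/289)π·7²) = -1734/(2401π) m/min
The level is dropping at 1734/(2401π) ≈ 0.2299 m/min.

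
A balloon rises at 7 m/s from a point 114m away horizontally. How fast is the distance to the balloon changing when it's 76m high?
14√13/13 ≈ 3.883 m/s

z² = 114² + y²
z = √(114² + 76²) = 38√13
dz/dt = y/z · dy/dt = 76/(38√13) · 7 = 14√13/13 ≈ 3.883 m/s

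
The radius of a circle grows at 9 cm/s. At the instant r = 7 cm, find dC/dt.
18π cm/s

C = 2πr
dC/dt = 2π · dr/dt = 2π · 9 = 18π cm/s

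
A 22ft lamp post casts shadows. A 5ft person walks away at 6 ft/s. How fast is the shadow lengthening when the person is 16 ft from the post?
30/17 ft/s

By similar triangles: 22/(x+s) = 5/s
Solving: s = 5x/17
ds/dt = 5/17 · dx/dt = 5/17 · 6 = 30/17 ft/s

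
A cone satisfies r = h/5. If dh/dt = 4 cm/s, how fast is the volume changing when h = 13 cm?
676π/25 cm³/s

V = (1/3)π(h/5)²h = πh³/75
dV/dt = πh²/25 · 4
At h = 13: dV/dt = 676π/25 cm³/s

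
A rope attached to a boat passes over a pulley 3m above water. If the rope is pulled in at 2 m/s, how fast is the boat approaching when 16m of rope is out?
32√247/247 ≈ 2.036 m/s

rope² = x² + 3²
x = √(16² - 3²) = √247
dx/dt = (rope/x) · d(rope)/dt = (16/√247) · (-2) = -32√247/247 m/s
The boat approaches at 32√247/247 ≈ 2.036 m/s.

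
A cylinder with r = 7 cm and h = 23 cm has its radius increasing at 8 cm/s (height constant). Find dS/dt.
592π cm²/s

S = 2πrh + 2πr² (lateral + bases)
dS/dt = (2πh + 4πr)·dr/dt = (2π·23 + 4π·7)·8
= 592π cm²/s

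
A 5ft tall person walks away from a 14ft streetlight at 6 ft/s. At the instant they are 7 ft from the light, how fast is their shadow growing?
10/3 ft/s

By similar triangles: 14/(x+s) = 5/s
Solving: s = 5x/9
ds/dt = 5/9 · dx/dt = 5/9 · 6 = 10/3 ft/s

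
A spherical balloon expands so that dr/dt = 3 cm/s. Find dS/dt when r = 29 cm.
696π cm²/s

S = 4πr²
dS/dt = dS/dr · dr/dt = 8πr · 3
At r = 29: dS/dt = 696π cm²/s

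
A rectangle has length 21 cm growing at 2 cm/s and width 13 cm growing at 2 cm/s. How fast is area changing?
68 cm²/s

A = lw
dA/dt = w·dl/dt + l·dw/dt = 13·2 + 21·2 = 68 cm²/s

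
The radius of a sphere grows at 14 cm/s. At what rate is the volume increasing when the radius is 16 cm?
14336π cm³/s

V = (4/3)πr³
dV/dt = dV/dr · dr/dt = 4πr² · 14
At r = 16: dV/dt = 14336π cm³/s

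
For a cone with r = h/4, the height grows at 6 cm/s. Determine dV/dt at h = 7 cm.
147π/8 cm³/s

V = (1/3)π(h/4)²h = πh³/48
dV/dt = πh²/16 · 6
At h = 7: dV/dt = 147π/8 cm³/s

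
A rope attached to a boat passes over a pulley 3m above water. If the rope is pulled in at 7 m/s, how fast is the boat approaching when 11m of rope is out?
11√7/4 ≈ 7.276 m/s

rope² = x² + 3²
x = √(11² - 3²) = 4√7
dx/dt = (rope/x) · d(rope)/dt = (11/(4√7)) · (-7) = -11√7/4 m/s
The boat approaches at 11√7/4 ≈ 7.276 m/s.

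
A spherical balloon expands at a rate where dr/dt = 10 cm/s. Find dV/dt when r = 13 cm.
6760π cm³/s

V = (4/3)πr³
dV/dt = dV/dr · dr/dt = 4πr² · 10
At r = 13: dV/dt = 6760π cm³/s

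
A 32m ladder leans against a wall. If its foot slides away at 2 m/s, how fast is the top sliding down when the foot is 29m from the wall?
58√183/183 ≈ 4.287 m/s

x² + y² = 32²
2x·dx/dt + 2y·dy/dt = 0
dy/dt = -x/y · dx/dt = -29/√183 · 2 = -58√183/183 m/s
The top is descending at 58√183/183 ≈ 4.287 m/s.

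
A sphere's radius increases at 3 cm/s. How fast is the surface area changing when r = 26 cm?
624π cm²/s

S = 4πr²
dS/dt = dS/dr · dr/dt = 8πr · 3
At r = 26: dS/dt = 624π cm²/s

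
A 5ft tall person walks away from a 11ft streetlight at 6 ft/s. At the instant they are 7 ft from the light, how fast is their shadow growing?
5 ft/s

By similar triangles: 11/(x+s) = 5/s
Solving: s = 5x/6
ds/dt = 5/6 · dx/dt = 5/6 · 6 = 5 ft/s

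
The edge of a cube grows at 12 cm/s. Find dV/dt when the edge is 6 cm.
1296 cm³/s

V = s³
dV/dt = 3s² · ds/dt = 3·6²·12 = 1296 cm³/s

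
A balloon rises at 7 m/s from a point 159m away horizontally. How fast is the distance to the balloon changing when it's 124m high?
868√40657/40657 ≈ 4.305 m/s

z² = 159² + y²
z = √(159² + 124²) = √40657
dz/dt = y/z · dy/dt = 124/√40657 · 7 = 868√40657/40657 ≈ 4.305 m/s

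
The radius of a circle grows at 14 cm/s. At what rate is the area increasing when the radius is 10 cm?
280π cm²/s

A = πr²
dA/dt = 2πr · dr/dt = 2π(10)(14) = 280π cm²/s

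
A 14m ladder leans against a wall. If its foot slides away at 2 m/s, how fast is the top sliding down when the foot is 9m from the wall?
18√115/115 ≈ 1.679 m/s

x² + y² = 14²
2x·dx/dt + 2y·dy/dt = 0
dy/dt = -x/y · dx/dt = -9/√115 · 2 = -18√115/115 m/s
The top is descending at 18√115/115 ≈ 1.679 m/s.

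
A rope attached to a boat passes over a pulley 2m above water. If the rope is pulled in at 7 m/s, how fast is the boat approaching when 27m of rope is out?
189√29/145 ≈ 7.019 m/s

rope² = x² + 2²
x = √(27² - 2²) = 5√29
dx/dt = (rope/x) · d(rope)/dt = (27/(5√29)) · (-7) = -189√29/145 m/s
The boat approaches at 189√29/145 ≈ 7.019 m/s.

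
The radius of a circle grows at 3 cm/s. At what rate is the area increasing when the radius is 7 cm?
42π cm²/s

A = πr²
dA/dt = 2πr · dr/dt = 2π(7)(3) = 42π cm²/s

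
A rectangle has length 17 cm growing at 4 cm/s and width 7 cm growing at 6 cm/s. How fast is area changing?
130 cm²/s

A = lw
dA/dt = w·dl/dt + l·dw/dt = 7·4 + 17·6 = 130 cm²/s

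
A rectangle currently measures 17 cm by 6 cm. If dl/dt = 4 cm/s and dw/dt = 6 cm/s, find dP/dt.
20 cm/s

P = 2(l + w)
dP/dt = 2(dl/dt + dw/dt) = 2(4 + 6) = 20 cm/s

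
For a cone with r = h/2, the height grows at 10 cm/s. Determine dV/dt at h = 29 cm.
4205π/2 cm³/s

V = (1/3)π(h/2)²h = πh³/12
dV/dt = πh²/4 · 10
At h = 29: dV/dt = 4205π/2 cm³/s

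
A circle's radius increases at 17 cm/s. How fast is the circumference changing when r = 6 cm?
34π cm/s

C = 2πr
dC/dt = 2π · dr/dt = 2π · 17 = 34π cm/s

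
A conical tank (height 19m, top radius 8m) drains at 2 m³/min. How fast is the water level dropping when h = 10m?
361/(3200π) ≈ 0.03591 m/min

r/h = 8/19, so r = (8/19)h
V = (1/3)πr²h = (1/3)π((8/19)h)²h = (64/1083)πh³
dV/dh = (64/361)πh²
dh/dt = (dV/dt)/(dV/dh) = -2/((64/361)π·10²) = -361/(3200π) m/min
The level is dropping at 361/(3200π) ≈ 0.03591 m/min.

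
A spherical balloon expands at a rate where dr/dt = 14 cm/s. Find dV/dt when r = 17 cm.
16184π cm³/s

V = (4/3)πr³
dV/dt = dV/dr · dr/dt = 4πr² · 14
At r = 17: dV/dt = 16184π cm³/s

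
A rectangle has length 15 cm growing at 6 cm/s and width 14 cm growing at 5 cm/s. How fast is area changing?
159 cm²/s

A = lw
dA/dt = w·dl/dt + l·dw/dt = 14·6 + 15·5 = 159 cm²/s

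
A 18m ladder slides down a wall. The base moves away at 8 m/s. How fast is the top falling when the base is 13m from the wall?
104√155/155 ≈ 8.353 m/s

x² + y² = 18²
2x·dx/dt + 2y·dy/dt = 0
dy/dt = -x/y · dx/dt = -13/√155 · 8 = -104√155/155 m/s
The top is descending at 104√155/155 ≈ 8.353 m/s.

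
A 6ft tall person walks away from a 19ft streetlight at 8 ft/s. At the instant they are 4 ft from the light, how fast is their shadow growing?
48/13 ft/s

By similar triangles: 19/(x+s) = 6/s
Solving: s = 6x/13
ds/dt = 6/13 · dx/dt = 6/13 · 8 = 48/13 ft/s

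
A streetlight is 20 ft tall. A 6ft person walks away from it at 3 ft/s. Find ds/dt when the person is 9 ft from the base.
9/7 ft/s

By similar triangles: 20/(x+s) = 6/s
Solving: s = 6x/14
ds/dt = 6/14 · dx/dt = 3/7 · 3 = 9/7 ft/s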